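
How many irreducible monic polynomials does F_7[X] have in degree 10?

x^(7^10) − x is the product of all monic irreducibles of degree dividing 10; Möbius inversion gives N = (1/10) Σ μ(10/d)·7^d.
Divisors of 10: 1, 2, 5, 10; μ(10/d) for each: 1, -1, -1, 1.
Σ = 7^1 − 7^2 − 7^5 + 7^10 = 282458400.
N = 282458400/10 = 28245840.

28245840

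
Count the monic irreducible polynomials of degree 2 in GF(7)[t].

21

Gauss's count: N_{7}(2) = (1/2) Σ_{d|2} μ(2/d)·7^d.
Divisors of 2: 1, 2; μ(2/d) for each: -1, 1.
Σ = − 7^1 + 7^2 = 42.
N = 42/2 = 21.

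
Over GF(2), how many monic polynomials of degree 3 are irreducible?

2

x^(2^3) − x is the product of all monic irreducibles of degree dividing 3; Möbius inversion gives N = (1/3) Σ μ(3/d)·2^d.
Divisors of 3: 1, 3; μ(3/d) for each: -1, 1.
Σ = − 2^1 + 2^3 = 6.
N = 6/3 = 2.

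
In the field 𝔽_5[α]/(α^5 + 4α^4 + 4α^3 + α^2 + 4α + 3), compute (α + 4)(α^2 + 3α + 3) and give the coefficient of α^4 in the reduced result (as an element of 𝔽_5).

0

Multiply in 𝔽_5[α]: (α + 4)·(α^2 + 3α + 3) = α^3 + 2α^2 + 2.
Reduced: α^3 + 2α^2 + 2.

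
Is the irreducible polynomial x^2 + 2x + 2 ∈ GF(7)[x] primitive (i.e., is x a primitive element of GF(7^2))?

No

Write f(x) = x^2 + 2x + 2.
|GF(7^2)^×| = 7^2 − 1 = 48. Prime factorization: 48 = 2^4·3.
f is primitive ⇔ x has order 48 in GF(7)[x]/(f), i.e. x^(48/q) ≠ 1 for each prime q | 48.
x^(24) mod f = 1
x^(16) mod f = 4.
Since x^(24) = 1, the order of x divides 24 < 48; not primitive.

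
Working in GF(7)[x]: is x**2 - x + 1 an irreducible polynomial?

Write m(x) = x**2 - x + 1.
Check for roots in GF(7): m(0) = 1; m(1) = 1; m(2) = 3; m(3) = 0 → root; m(4) = 6; m(5) = 0 → root; m(6) = 3.
m(3) = 0, so (x − 3) divides m(x); m is reducible.

No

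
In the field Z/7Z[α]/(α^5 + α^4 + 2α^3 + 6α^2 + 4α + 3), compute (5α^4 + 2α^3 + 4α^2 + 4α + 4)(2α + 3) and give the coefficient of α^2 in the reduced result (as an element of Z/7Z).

Multiply in Z/7Z[α]: (5α^4 + 2α^3 + 4α^2 + 4α + 4)·(2α + 3) = 3α^5 + 5α^4 + 6α^2 + 6α + 5.
Reduce using α^5 ≡ 6α^4 + 5α^3 + α^2 + 3α + 4 (mod α^5 + α^4 + 2α^3 + 6α^2 + 4α + 3).
Reduced: 2α^4 + α^3 + 2α^2 + α + 3.

2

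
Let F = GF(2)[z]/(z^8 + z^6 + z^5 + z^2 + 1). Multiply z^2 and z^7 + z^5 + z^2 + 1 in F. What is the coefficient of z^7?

0

Multiply in GF(2)[z]: (z^2)·(z^7 + z^5 + z^2 + 1) = z^9 + z^7 + z^4 + z^2.
Reduce using z^8 ≡ z^6 + z^5 + z^2 + 1 (mod z^8 + z^6 + z^5 + z^2 + 1).
Reduced: z^6 + z^4 + z^3 + z^2 + z.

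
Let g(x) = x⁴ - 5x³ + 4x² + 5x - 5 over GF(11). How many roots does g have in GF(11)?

3

Evaluate at each of the 11 elements of GF(11):
g(0) = 6; g(1) = 0 → root; g(2) = 8; g(3) = 3; g(4) = 4; g(5) = 10; g(6) = 0 → root; g(7) = 10; g(8) = 1; g(9) = 2; g(10) = 0 → root.
Roots: {1, 6, 10}.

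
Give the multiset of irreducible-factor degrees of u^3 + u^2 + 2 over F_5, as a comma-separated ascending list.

Write g(u) = u^3 + u^2 + 2.
Roots in F_5: g(0) = 2; g(1) = 4; g(2) = 4; g(3) = 3; g(4) = 2.
Complete factorization: g(u) = (u^3 + u^2 + 2).
Factor degrees with multiplicity: 3 = 3.

3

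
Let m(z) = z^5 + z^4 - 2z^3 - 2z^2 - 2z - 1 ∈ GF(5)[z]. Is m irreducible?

Check for roots in GF(5): m(0) = 4; m(1) = 0 → root; m(2) = 4; m(3) = 0 → root; m(4) = 1.
m(1) = 0, so (z − 1) divides m(z); m is reducible.

No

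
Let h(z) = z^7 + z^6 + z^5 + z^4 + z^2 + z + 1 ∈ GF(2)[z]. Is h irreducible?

Check for roots in GF(2): h(0) = 1; h(1) = 1.
No roots, so no linear factors.
Monic irreducibles of degree 2 over GF(2): z^2 + z + 1.
None of them divide h (all give nonzero remainder).
Monic irreducibles of degree 3 over GF(2): z^3 + z + 1, z^3 + z^2 + 1.
None of them divide h (all give nonzero remainder).
No irreducible factor of degree ≤ 3 exists, so h is irreducible over GF(2).

Yes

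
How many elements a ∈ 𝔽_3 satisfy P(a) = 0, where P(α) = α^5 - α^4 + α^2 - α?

3

Evaluate at each of the 3 elements of 𝔽_3:
P(0) = 0 → root; P(1) = 0 → root; P(2) = 0 → root.
Roots: {0, 1, 2}.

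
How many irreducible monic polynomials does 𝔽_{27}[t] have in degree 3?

6552

Gauss's count: N_{27}(3) = (1/3) Σ_{d|3} μ(3/d)·27^d.
Divisors of 3: 1, 3; μ(3/d) for each: -1, 1.
Σ = − 27^1 + 27^3 = 19656.
N = 19656/3 = 6552.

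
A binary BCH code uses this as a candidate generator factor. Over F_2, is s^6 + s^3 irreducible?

No

Write f(s) = s^6 + s^3.
Check for roots in F_2: f(0) = 0 → root; f(1) = 0 → root.
f(0) = 0, so (s) divides f(s); f is reducible.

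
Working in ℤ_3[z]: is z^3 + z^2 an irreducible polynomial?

No

Write m(z) = z^3 + z^2.
Check for roots in ℤ_3: m(0) = 0 → root; m(1) = 2; m(2) = 0 → root.
m(0) = 0, so (z) divides m(z); m is reducible.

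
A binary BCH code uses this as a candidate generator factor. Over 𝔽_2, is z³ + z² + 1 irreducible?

Yes

Write f(z) = z³ + z² + 1.
Check for roots in 𝔽_2: f(0) = 1; f(1) = 1.
No roots. A degree-3 polynomial over a field with no linear factor is irreducible.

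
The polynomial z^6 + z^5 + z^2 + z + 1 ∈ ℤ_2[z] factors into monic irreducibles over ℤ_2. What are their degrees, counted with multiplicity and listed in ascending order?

6

Write g(z) = z^6 + z^5 + z^2 + z + 1.
Roots in ℤ_2: g(0) = 1; g(1) = 1.
Complete factorization: g(z) = (z^6 + z^5 + z^2 + z + 1).
Factor degrees with multiplicity: 6 = 6.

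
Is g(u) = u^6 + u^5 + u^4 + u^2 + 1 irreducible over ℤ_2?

Yes

Check for roots in ℤ_2: g(0) = 1; g(1) = 1.
No roots, so no linear factors.
Monic irreducibles of degree 2 over GF(2): u^2 + u + 1.
None of them divide g (all give nonzero remainder).
Monic irreducibles of degree 3 over GF(2): u^3 + u + 1, u^3 + u^2 + 1.
None of them divide g (all give nonzero remainder).
No irreducible factor of degree ≤ 3 exists, so g is irreducible over GF(2).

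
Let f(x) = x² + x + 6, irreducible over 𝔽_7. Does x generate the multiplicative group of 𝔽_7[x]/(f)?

|GF(7^2)^×| = 7^2 − 1 = 48. Prime factorization: 48 = 2^4·3.
f is primitive ⇔ x has order 48 in GF(7)[x]/(f), i.e. x^(48/q) ≠ 1 for each prime q | 48.
x^(24) mod f = 6.
x^(16) mod f = 1
Since x^(16) = 1, the order of x divides 16 < 48; not primitive.

No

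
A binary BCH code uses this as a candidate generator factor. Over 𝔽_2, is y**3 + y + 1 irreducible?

Yes

Write h(y) = y**3 + y + 1.
Check for roots in 𝔽_2: h(0) = 1; h(1) = 1.
No roots. A degree-3 polynomial over a field with no linear factor is irreducible.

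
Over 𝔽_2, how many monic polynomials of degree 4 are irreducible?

Gauss's count: N_{2}(4) = (1/4) Σ_{d|4} μ(4/d)·2^d.
Divisors of 4: 1, 2, 4; μ(4/d) for each: 0, -1, 1.
Σ = − 2^2 + 2^4 = 12.
N = 12/4 = 3.

3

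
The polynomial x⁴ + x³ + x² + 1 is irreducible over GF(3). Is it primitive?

Write f(x) = x⁴ + x³ + x² + 1.
|GF(3^4)^×| = 3^4 − 1 = 80. Prime factorization: 80 = 2^4·5.
f is primitive ⇔ x has order 80 in GF(3)[x]/(f), i.e. x^(80/q) ≠ 1 for each prime q | 80.
x^(40) mod f = 1
x^(16) mod f = 2x³ + x² + x.
Since x^(40) = 1, the order of x divides 40 < 80; not primitive.

No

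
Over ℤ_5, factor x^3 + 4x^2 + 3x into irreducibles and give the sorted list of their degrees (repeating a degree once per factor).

1, 1, 1

Write g(x) = x^3 + 4x^2 + 3x.
Roots in ℤ_5: g(0) = 0 → root; g(1) = 3; g(2) = 0 → root; g(3) = 2; g(4) = 0 → root.
Linear factors from roots: (x), (x + 3), (x + 1).
Complete factorization: g(x) = (x)·(x + 1)·(x + 3).
Factor degrees with multiplicity: 1 + 1 + 1 = 3.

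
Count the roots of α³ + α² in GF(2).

2

Write h(α) = α³ + α².
Evaluate at each of the 2 elements of GF(2):
h(0) = 0 → root; h(1) = 0 → root.
Roots: {0, 1}.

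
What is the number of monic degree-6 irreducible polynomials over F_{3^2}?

By the necklace-counting formula, N_9(6) = (1/6) Σ_{d|6} μ(6/d)·9^d.
Divisors of 6: 1, 2, 3, 6; μ(6/d) for each: 1, -1, -1, 1.
Σ = 9^1 − 9^2 − 9^3 + 9^6 = 530640.
N = 530640/6 = 88440.

88440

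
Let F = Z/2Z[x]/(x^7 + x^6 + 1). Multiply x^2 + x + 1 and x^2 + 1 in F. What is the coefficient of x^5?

Multiply in Z/2Z[x]: (x^2 + x + 1)·(x^2 + 1) = x^4 + x^3 + x + 1.
Reduced: x^4 + x^3 + x + 1.

0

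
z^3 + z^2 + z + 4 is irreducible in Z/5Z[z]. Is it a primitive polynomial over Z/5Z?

Write f(z) = z^3 + z^2 + z + 4.
|GF(5^3)^×| = 5^3 − 1 = 124. Prime factorization: 124 = 2^2·31.
f is primitive ⇔ z has order 124 in GF(5)[z]/(f), i.e. z^(124/q) ≠ 1 for each prime q | 124.
z^(62) mod f = 1
z^(4) mod f = 2z + 4.
Since z^(62) = 1, the order of z divides 62 < 124; not primitive.

No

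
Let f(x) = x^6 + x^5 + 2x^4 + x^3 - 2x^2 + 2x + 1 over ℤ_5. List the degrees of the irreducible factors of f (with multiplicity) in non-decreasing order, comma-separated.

1, 2, 3

Roots in ℤ_5: f(0) = 1; f(1) = 1; f(2) = 3; f(3) = 0 → root; f(4) = 3.
Linear factors from roots: (x + 2).
Complete factorization: f(x) = (x + 2)·(x^2 - 2x - 2)·(x^3 + x^2 - 2x + 1).
Factor degrees with multiplicity: 1 + 2 + 3 = 6.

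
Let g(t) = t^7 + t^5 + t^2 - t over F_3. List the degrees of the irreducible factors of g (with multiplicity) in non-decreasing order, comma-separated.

Roots in F_3: g(0) = 0 → root; g(1) = 2; g(2) = 0 → root.
Linear factors from roots: (t), (t + 1).
Complete factorization: g(t) = (t)·(t + 1)^4·(t^2 - t - 1).
Factor degrees with multiplicity: 1 + 1 + 1 + 1 + 1 + 2 = 7.

1, 1, 1, 1, 1, 2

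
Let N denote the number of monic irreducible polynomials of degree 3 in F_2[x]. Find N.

2

By the necklace-counting formula, N_2(3) = (1/3) Σ_{d|3} μ(3/d)·2^d.
Divisors of 3: 1, 3; μ(3/d) for each: -1, 1.
Σ = − 2^1 + 2^3 = 6.
N = 6/3 = 2.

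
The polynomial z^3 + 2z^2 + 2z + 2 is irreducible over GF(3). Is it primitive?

No

Write f(z) = z^3 + 2z^2 + 2z + 2.
|GF(3^3)^×| = 3^3 − 1 = 26. Prime factorization: 26 = 2·13.
f is primitive ⇔ z has order 26 in GF(3)[z]/(f), i.e. z^(26/q) ≠ 1 for each prime q | 26.
z^(13) mod f = 1
z^(2) mod f = z^2.
Since z^(13) = 1, the order of z divides 13 < 26; not primitive.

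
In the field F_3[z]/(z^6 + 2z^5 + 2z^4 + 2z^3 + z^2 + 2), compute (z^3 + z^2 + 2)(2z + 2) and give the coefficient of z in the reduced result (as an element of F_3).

Multiply in F_3[z]: (z^3 + z^2 + 2)·(2z + 2) = 2z^4 + z^3 + 2z^2 + z + 1.
Reduced: 2z^4 + z^3 + 2z^2 + z + 1.

1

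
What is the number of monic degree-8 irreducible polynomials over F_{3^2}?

5380020

By the necklace-counting formula, N_9(8) = (1/8) Σ_{d|8} μ(8/d)·9^d.
Divisors of 8: 1, 2, 4, 8; μ(8/d) for each: 0, 0, -1, 1.
Σ = − 9^4 + 9^8 = 43040160.
N = 43040160/8 = 5380020.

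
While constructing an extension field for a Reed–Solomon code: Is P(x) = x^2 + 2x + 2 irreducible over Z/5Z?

Check for roots in Z/5Z: P(0) = 2; P(1) = 0 → root; P(2) = 0 → root; P(3) = 2; P(4) = 1.
P(1) = 0, so (x − 1) divides P(x); P is reducible.

No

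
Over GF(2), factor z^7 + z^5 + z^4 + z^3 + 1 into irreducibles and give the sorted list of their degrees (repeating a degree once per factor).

7

Write g(z) = z^7 + z^5 + z^4 + z^3 + 1.
Roots in GF(2): g(0) = 1; g(1) = 1.
Complete factorization: g(z) = (z^7 + z^5 + z^4 + z^3 + 1).
Factor degrees with multiplicity: 7 = 7.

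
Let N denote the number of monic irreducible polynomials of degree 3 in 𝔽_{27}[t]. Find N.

Gauss's count: N_{27}(3) = (1/3) Σ_{d|3} μ(3/d)·27^d.
Divisors of 3: 1, 3; μ(3/d) for each: -1, 1.
Σ = − 27^1 + 27^3 = 19656.
N = 19656/3 = 6552.

6552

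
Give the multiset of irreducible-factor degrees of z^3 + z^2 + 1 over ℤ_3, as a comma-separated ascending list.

1, 2

Write g(z) = z^3 + z^2 + 1.
Roots in ℤ_3: g(0) = 1; g(1) = 0 → root; g(2) = 1.
Linear factors from roots: (z - 1).
Complete factorization: g(z) = (z - 1)·(z^2 - z - 1).
Factor degrees with multiplicity: 1 + 2 = 3.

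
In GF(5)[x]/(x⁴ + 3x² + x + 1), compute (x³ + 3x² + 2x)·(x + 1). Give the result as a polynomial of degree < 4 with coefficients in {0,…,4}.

Multiply in GF(5)[x]: (x³ + 3x² + 2x)·(x + 1) = x⁴ + 4x³ + 2x.
Reduce using x⁴ ≡ 2x² + 4x + 4 (mod x⁴ + 3x² + x + 1).
Reduced: 4x³ + 2x² + x + 4.

4x^3 + 2x^2 + x + 4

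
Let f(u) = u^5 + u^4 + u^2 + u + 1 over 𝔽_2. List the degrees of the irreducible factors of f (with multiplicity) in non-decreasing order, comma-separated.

5

Roots in 𝔽_2: f(0) = 1; f(1) = 1.
Complete factorization: f(u) = (u^5 + u^4 + u^2 + u + 1).
Factor degrees with multiplicity: 5 = 5.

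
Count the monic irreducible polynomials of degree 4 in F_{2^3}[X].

Gauss's count: N_{8}(4) = (1/4) Σ_{d|4} μ(4/d)·8^d.
Divisors of 4: 1, 2, 4; μ(4/d) for each: 0, -1, 1.
Σ = − 8^2 + 8^4 = 4032.
N = 4032/4 = 1008.

1008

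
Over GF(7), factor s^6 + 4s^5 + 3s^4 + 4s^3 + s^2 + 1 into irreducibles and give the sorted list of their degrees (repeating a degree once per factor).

Write g(s) = s^6 + 4s^5 + 3s^4 + 4s^3 + s^2 + 1.
Linear factors from roots: (s + 6), (s + 3).
Complete factorization: g(s) = (s + 3)·(s + 6)·(s^2 + 4s + 1)·(s^2 + 5s + 2).
Factor degrees with multiplicity: 1 + 1 + 2 + 2 = 6.

1, 1, 2, 2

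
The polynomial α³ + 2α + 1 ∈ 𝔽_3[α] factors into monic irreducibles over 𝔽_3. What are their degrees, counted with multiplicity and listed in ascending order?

3

Write h(α) = α³ + 2α + 1.
Roots in 𝔽_3: h(0) = 1; h(1) = 1; h(2) = 1.
Complete factorization: h(α) = (α³ + 2α + 1).
Factor degrees with multiplicity: 3 = 3.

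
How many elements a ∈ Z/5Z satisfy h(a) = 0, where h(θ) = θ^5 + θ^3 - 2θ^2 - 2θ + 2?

3

Evaluate at each of the 5 elements of Z/5Z:
h(0) = 2; h(1) = 0 → root; h(2) = 0 → root; h(3) = 3; h(4) = 0 → root.
Roots: {1, 2, 4}.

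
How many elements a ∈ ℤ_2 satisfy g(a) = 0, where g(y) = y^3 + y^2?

2

Evaluate at each of the 2 elements of ℤ_2:
g(0) = 0 → root; g(1) = 0 → root.
Roots: {0, 1}.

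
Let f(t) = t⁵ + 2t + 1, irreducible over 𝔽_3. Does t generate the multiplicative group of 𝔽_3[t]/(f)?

|GF(3^5)^×| = 3^5 − 1 = 242. Prime factorization: 242 = 2·11^2.
f is primitive ⇔ t has order 242 in GF(3)[t]/(f), i.e. t^(242/q) ≠ 1 for each prime q | 242.
t^(121) mod f = 2.
t^(22) mod f = 2t³ + 2t² + t + 1.
None equal 1, so t has full order 242; f is primitive.

Yes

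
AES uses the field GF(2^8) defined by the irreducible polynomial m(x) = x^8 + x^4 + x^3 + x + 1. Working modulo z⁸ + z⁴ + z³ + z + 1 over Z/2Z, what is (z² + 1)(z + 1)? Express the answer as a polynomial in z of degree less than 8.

Multiply in Z/2Z[z]: (z² + 1)·(z + 1) = z³ + z² + z + 1.
Reduced: z³ + z² + z + 1.

z^3 + z^2 + z + 1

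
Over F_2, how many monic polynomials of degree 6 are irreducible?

The number of monic irreducibles of degree 6 over GF(2) is (1/6)·Σ_{d∣6} μ(6/d) 2^d.
Divisors of 6: 1, 2, 3, 6; μ(6/d) for each: 1, -1, -1, 1.
Σ = 2^1 − 2^2 − 2^3 + 2^6 = 54.
N = 54/6 = 9.

9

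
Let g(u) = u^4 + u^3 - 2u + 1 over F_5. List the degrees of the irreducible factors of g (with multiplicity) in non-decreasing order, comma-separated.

2, 2

Roots in F_5: g(0) = 1; g(1) = 1; g(2) = 1; g(3) = 3; g(4) = 3.
Complete factorization: g(u) = (u^2 - 2)·(u^2 + u + 2).
Factor degrees with multiplicity: 2 + 2 = 4.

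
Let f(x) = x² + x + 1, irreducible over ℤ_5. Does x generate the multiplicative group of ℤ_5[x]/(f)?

|GF(5^2)^×| = 5^2 − 1 = 24. Prime factorization: 24 = 2^3·3.
f is primitive ⇔ x has order 24 in GF(5)[x]/(f), i.e. x^(24/q) ≠ 1 for each prime q | 24.
x^(12) mod f = 1
x^(8) mod f = 4x + 4.
Since x^(12) = 1, the order of x divides 12 < 24; not primitive.

No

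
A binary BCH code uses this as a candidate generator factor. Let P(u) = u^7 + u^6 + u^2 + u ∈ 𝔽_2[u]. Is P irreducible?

Check for roots in 𝔽_2: P(0) = 0 → root; P(1) = 0 → root.
P(0) = 0, so (u) divides P(u); P is reducible.

No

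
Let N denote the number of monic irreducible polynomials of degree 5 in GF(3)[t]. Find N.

48

x^(3^5) − x is the product of all monic irreducibles of degree dividing 5; Möbius inversion gives N = (1/5) Σ μ(5/d)·3^d.
Divisors of 5: 1, 5; μ(5/d) for each: -1, 1.
Σ = − 3^1 + 3^5 = 240.
N = 240/5 = 48.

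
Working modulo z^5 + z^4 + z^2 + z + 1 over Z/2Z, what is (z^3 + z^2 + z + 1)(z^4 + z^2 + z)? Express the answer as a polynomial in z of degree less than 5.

Multiply in Z/2Z[z]: (z^3 + z^2 + z + 1)·(z^4 + z^2 + z) = z^7 + z^6 + z^4 + z.
Reduce using z^5 ≡ z^4 + z^2 + z + 1 (mod z^5 + z^4 + z^2 + z + 1).
Reduced: z^3 + z^2 + z.

z^3 + z^2 + z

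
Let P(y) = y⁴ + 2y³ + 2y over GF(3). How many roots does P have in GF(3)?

Evaluate at each of the 3 elements of GF(3):
P(0) = 0 → root; P(1) = 2; P(2) = 0 → root.
Roots: {0, 2}.

2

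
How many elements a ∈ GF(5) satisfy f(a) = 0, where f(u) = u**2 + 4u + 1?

Evaluate at each of the 5 elements of GF(5):
f(0) = 1; f(1) = 1; f(2) = 3; f(3) = 2; f(4) = 3.
No element is a root.

0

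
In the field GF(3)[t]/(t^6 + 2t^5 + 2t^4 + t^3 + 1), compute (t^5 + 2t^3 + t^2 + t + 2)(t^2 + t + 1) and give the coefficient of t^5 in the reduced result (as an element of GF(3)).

Multiply in GF(3)[t]: (t^5 + 2t^3 + t^2 + t + 2)·(t^2 + t + 1) = t^7 + t^6 + t^3 + t^2 + 2.
Reduce using t^6 ≡ t^5 + t^4 + 2t^3 + 2 (mod t^6 + 2t^5 + 2t^4 + t^3 + 1).
Reduced: t^4 + 2t^3 + t^2 + 2t.

0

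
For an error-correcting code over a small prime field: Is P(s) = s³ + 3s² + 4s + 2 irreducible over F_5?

Check for roots in F_5: P(0) = 2; P(1) = 0 → root; P(2) = 0 → root; P(3) = 3; P(4) = 0 → root.
P(1) = 0, so (s − 1) divides P(s); P is reducible.

No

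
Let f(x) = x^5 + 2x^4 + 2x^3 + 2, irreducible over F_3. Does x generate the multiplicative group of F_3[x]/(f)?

No

|GF(3^5)^×| = 3^5 − 1 = 242. Prime factorization: 242 = 2·11^2.
f is primitive ⇔ x has order 242 in GF(3)[x]/(f), i.e. x^(242/q) ≠ 1 for each prime q | 242.
x^(121) mod f = 1
x^(22) mod f = x^4 + x^2 + x + 2.
Since x^(121) = 1, the order of x divides 121 < 242; not primitive.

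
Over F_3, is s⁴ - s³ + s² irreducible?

No

Write f(s) = s⁴ - s³ + s².
Check for roots in F_3: f(0) = 0 → root; f(1) = 1; f(2) = 0 → root.
f(0) = 0, so (s) divides f(s); f is reducible.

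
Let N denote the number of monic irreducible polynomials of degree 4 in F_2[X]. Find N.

The number of monic irreducibles of degree 4 over GF(2) is (1/4)·Σ_{d∣4} μ(4/d) 2^d.
Divisors of 4: 1, 2, 4; μ(4/d) for each: 0, -1, 1.
Σ = − 2^2 + 2^4 = 12.
N = 12/4 = 3.

3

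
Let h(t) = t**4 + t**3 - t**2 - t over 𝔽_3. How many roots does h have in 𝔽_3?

Evaluate at each of the 3 elements of 𝔽_3:
h(0) = 0 → root; h(1) = 0 → root; h(2) = 0 → root.
Roots: {0, 1, 2}.

3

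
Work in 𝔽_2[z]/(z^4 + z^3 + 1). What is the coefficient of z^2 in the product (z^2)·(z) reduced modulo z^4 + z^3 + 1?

0

Multiply in 𝔽_2[z]: (z^2)·(z) = z^3.
Reduced: z^3.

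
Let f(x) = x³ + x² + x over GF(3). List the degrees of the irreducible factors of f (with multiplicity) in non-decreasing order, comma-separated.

Roots in GF(3): f(0) = 0 → root; f(1) = 0 → root; f(2) = 2.
Linear factors from roots: (x), (x - 1).
Complete factorization: f(x) = (x)·(x - 1)^2.
Factor degrees with multiplicity: 1 + 1 + 1 = 3.

1, 1, 1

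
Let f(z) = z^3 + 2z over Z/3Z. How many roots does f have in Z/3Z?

3

Evaluate at each of the 3 elements of Z/3Z:
f(0) = 0 → root; f(1) = 0 → root; f(2) = 0 → root.
Roots: {0, 1, 2}.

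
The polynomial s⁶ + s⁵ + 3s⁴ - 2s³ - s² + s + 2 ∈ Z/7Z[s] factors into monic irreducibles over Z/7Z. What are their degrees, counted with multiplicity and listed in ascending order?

6

Write h(s) = s⁶ + s⁵ + 3s⁴ - 2s³ - s² + s + 2.
Complete factorization: h(s) = (s⁶ + s⁵ + 3s⁴ - 2s³ - s² + s + 2).
Factor degrees with multiplicity: 6 = 6.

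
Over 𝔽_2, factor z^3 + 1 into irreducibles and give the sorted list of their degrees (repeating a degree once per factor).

1, 2

Write h(z) = z^3 + 1.
Roots in 𝔽_2: h(0) = 1; h(1) = 0 → root.
Linear factors from roots: (z + 1).
Complete factorization: h(z) = (z + 1)·(z^2 + z + 1).
Factor degrees with multiplicity: 1 + 2 = 3.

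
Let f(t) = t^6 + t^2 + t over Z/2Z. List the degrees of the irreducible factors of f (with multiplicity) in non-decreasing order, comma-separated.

1, 2, 3

Roots in Z/2Z: f(0) = 0 → root; f(1) = 1.
Linear factors from roots: (t).
Complete factorization: f(t) = (t)·(t^2 + t + 1)·(t^3 + t^2 + 1).
Factor degrees with multiplicity: 1 + 2 + 3 = 6.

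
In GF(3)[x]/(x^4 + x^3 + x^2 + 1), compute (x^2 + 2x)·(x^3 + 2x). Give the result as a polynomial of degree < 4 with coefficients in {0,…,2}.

2x + 2

Multiply in GF(3)[x]: (x^2 + 2x)·(x^3 + 2x) = x^5 + 2x^4 + 2x^3 + x^2.
Reduce using x^4 ≡ 2x^3 + 2x^2 + 2 (mod x^4 + x^3 + x^2 + 1).
Reduced: 2x + 2.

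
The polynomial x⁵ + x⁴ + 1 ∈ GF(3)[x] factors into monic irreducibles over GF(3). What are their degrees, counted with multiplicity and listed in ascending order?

1, 1, 3

Write g(x) = x⁵ + x⁴ + 1.
Roots in GF(3): g(0) = 1; g(1) = 0 → root; g(2) = 1.
Linear factors from roots: (x + 2).
Complete factorization: g(x) = (x + 2)^2·(x³ + 2x + 1).
Factor degrees with multiplicity: 1 + 1 + 3 = 5.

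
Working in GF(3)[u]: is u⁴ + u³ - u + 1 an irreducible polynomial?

Write m(u) = u⁴ + u³ - u + 1.
Check for roots in GF(3): m(0) = 1; m(1) = 2; m(2) = 2.
No roots, so no linear factors.
Monic irreducibles of degree 2 over GF(3): u² + 1, u² + u - 1, u² - u - 1.
None of them divide m (all give nonzero remainder).
No irreducible factor of degree ≤ 2 exists, so m is irreducible over GF(3).

Yes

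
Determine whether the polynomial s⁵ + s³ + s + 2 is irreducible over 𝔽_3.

Write h(s) = s⁵ + s³ + s + 2.
Check for roots in 𝔽_3: h(0) = 2; h(1) = 2; h(2) = 2.
No roots, so no linear factors.
Monic irreducibles of degree 2 over GF(3): s² + 1, s² + s + 2, s² + 2s + 2.
None of them divide h (all give nonzero remainder).
No irreducible factor of degree ≤ 2 exists, so h is irreducible over GF(3).

Yes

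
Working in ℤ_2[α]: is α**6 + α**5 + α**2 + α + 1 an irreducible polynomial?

Write f(α) = α**6 + α**5 + α**2 + α + 1.
Check for roots in ℤ_2: f(0) = 1; f(1) = 1.
No roots, so no linear factors.
Monic irreducibles of degree 2 over GF(2): α**2 + α + 1.
None of them divide f (all give nonzero remainder).
Monic irreducibles of degree 3 over GF(2): α**3 + α + 1, α**3 + α**2 + 1.
None of them divide f (all give nonzero remainder).
No irreducible factor of degree ≤ 3 exists, so f is irreducible over GF(2).

Yes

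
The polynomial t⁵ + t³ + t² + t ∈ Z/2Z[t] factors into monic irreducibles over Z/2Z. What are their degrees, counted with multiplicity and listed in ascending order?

Write f(t) = t⁵ + t³ + t² + t.
Roots in Z/2Z: f(0) = 0 → root; f(1) = 0 → root.
Linear factors from roots: (t), (t + 1).
Complete factorization: f(t) = (t)·(t + 1)·(t³ + t² + 1).
Factor degrees with multiplicity: 1 + 1 + 3 = 5.

1, 1, 3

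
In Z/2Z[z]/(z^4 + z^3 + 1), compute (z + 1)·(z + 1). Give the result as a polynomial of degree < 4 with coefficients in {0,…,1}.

z^2 + 1

Multiply in Z/2Z[z]: (z + 1)·(z + 1) = z^2 + 1.
Reduced: z^2 + 1.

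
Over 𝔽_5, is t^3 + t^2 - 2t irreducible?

Write m(t) = t^3 + t^2 - 2t.
Check for roots in 𝔽_5: m(0) = 0 → root; m(1) = 0 → root; m(2) = 3; m(3) = 0 → root; m(4) = 2.
m(0) = 0, so (t) divides m(t); m is reducible.

No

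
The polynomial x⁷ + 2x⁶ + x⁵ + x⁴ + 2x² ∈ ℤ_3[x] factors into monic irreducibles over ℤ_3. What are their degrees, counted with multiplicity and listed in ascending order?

1, 1, 1, 2, 2

Write g(x) = x⁷ + 2x⁶ + x⁵ + x⁴ + 2x².
Roots in ℤ_3: g(0) = 0 → root; g(1) = 1; g(2) = 0 → root.
Linear factors from roots: (x), (x + 1).
Complete factorization: g(x) = (x + 1)·(x)^2·(x² + 1)·(x² + x + 2).
Factor degrees with multiplicity: 1 + 1 + 1 + 2 + 2 = 7.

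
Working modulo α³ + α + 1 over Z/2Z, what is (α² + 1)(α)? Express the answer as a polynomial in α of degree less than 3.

Multiply in Z/2Z[α]: (α² + 1)·(α) = α³ + α.
Reduce using α³ ≡ α + 1 (mod α³ + α + 1).
Reduced: 1.

1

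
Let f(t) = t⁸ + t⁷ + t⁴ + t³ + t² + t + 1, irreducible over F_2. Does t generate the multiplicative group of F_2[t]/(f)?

|GF(2^8)^×| = 2^8 − 1 = 255. Prime factorization: 255 = 3·5·17.
f is primitive ⇔ t has order 255 in GF(2)[t]/(f), i.e. t^(255/q) ≠ 1 for each prime q | 255.
t^(85) mod f = t⁷ + t⁶ + t⁵ + t⁴ + t³ + t + 1.
t^(51) mod f = 1
t^(15) mod f = t⁷ + t⁶ + t⁵ + t⁴ + 1.
Since t^(51) = 1, the order of t divides 51 < 255; not primitive.

No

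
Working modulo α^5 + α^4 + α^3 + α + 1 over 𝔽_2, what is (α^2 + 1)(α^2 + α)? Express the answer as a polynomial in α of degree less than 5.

α^4 + α^3 + α^2 + α

Multiply in 𝔽_2[α]: (α^2 + 1)·(α^2 + α) = α^4 + α^3 + α^2 + α.
Reduced: α^4 + α^3 + α^2 + α.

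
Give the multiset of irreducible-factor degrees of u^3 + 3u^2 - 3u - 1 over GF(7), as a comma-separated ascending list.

1, 2

Write h(u) = u^3 + 3u^2 - 3u - 1.
Linear factors from roots: (u - 1).
Complete factorization: h(u) = (u - 1)·(u^2 - 3u + 1).
Factor degrees with multiplicity: 1 + 2 = 3.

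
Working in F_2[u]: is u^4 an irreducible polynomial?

Write m(u) = u^4.
Check for roots in F_2: m(0) = 0 → root; m(1) = 1.
m(0) = 0, so (u) divides m(u); m is reducible.

No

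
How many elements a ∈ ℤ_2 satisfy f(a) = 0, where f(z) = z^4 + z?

2

Evaluate at each of the 2 elements of ℤ_2:
f(0) = 0 → root; f(1) = 0 → root.
Roots: {0, 1}.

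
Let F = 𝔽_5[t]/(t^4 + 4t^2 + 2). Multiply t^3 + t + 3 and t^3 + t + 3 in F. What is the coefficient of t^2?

Multiply in 𝔽_5[t]: (t^3 + t + 3)·(t^3 + t + 3) = t^6 + 2t^4 + t^3 + t^2 + t + 4.
Reduce using t^4 ≡ t^2 + 3 (mod t^4 + 4t^2 + 2).
Reduced: t^3 + 2t^2 + t + 3.

2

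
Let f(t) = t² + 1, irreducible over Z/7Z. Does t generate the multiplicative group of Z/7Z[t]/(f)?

|GF(7^2)^×| = 7^2 − 1 = 48. Prime factorization: 48 = 2^4·3.
f is primitive ⇔ t has order 48 in GF(7)[t]/(f), i.e. t^(48/q) ≠ 1 for each prime q | 48.
t^(24) mod f = 1
t^(16) mod f = 1
Since t^(24) = 1, the order of t divides 24 < 48; not primitive.

No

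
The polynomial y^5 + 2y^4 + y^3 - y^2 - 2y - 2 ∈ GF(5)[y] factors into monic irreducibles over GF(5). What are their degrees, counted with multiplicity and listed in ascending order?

Write h(y) = y^5 + 2y^4 + y^3 - y^2 - 2y - 2.
Roots in GF(5): h(0) = 3; h(1) = 4; h(2) = 2; h(3) = 0 → root; h(4) = 4.
Linear factors from roots: (y + 2).
Complete factorization: h(y) = (y + 2)^2·(y^3 - 2y^2 + 2).
Factor degrees with multiplicity: 1 + 1 + 3 = 5.

1, 1, 3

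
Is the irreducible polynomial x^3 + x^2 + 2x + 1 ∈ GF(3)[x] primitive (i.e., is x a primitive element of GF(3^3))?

Yes

Write f(x) = x^3 + x^2 + 2x + 1.
|GF(3^3)^×| = 3^3 − 1 = 26. Prime factorization: 26 = 2·13.
f is primitive ⇔ x has order 26 in GF(3)[x]/(f), i.e. x^(26/q) ≠ 1 for each prime q | 26.
x^(13) mod f = 2.
x^(2) mod f = x^2.
None equal 1, so x has full order 26; f is primitive.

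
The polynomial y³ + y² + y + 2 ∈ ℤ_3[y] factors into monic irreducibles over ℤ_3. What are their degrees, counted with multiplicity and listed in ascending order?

3

Write g(y) = y³ + y² + y + 2.
Roots in ℤ_3: g(0) = 2; g(1) = 2; g(2) = 1.
Complete factorization: g(y) = (y³ + y² + y + 2).
Factor degrees with multiplicity: 3 = 3.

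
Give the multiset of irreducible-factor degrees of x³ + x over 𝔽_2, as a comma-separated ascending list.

1, 1, 1

Write h(x) = x³ + x.
Roots in 𝔽_2: h(0) = 0 → root; h(1) = 0 → root.
Linear factors from roots: (x), (x + 1).
Complete factorization: h(x) = (x)·(x + 1)^2.
Factor degrees with multiplicity: 1 + 1 + 1 = 3.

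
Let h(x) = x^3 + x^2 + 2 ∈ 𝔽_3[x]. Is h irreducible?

Yes

Check for roots in 𝔽_3: h(0) = 2; h(1) = 1; h(2) = 2.
No roots. A degree-3 polynomial over a field with no linear factor is irreducible.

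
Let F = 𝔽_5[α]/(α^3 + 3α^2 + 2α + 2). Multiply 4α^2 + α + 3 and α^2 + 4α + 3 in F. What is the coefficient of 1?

Multiply in 𝔽_5[α]: (4α^2 + α + 3)·(α^2 + 4α + 3) = 4α^4 + 2α^3 + 4α^2 + 4.
Reduce using α^3 ≡ 2α^2 + 3α + 3 (mod α^3 + 3α^2 + 2α + 2).
Reduced: α^2 + 2α + 4.

4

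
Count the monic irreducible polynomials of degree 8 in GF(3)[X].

Gauss's count: N_{3}(8) = (1/8) Σ_{d|8} μ(8/d)·3^d.
Divisors of 8: 1, 2, 4, 8; μ(8/d) for each: 0, 0, -1, 1.
Σ = − 3^4 + 3^8 = 6480.
N = 6480/8 = 810.

810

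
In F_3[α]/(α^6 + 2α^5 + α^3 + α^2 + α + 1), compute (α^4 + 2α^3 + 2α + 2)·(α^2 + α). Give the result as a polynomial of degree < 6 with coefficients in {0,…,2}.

Multiply in F_3[α]: (α^4 + 2α^3 + 2α + 2)·(α^2 + α) = α^6 + 2α^4 + 2α^3 + α^2 + 2α.
Reduce using α^6 ≡ α^5 + 2α^3 + 2α^2 + 2α + 2 (mod α^6 + 2α^5 + α^3 + α^2 + α + 1).
Reduced: α^5 + 2α^4 + α^3 + α + 2.

α^5 + 2α^4 + α^3 + α + 2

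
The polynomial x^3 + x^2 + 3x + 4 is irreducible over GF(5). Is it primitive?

Write f(x) = x^3 + x^2 + 3x + 4.
|GF(5^3)^×| = 5^3 − 1 = 124. Prime factorization: 124 = 2^2·31.
f is primitive ⇔ x has order 124 in GF(5)[x]/(f), i.e. x^(124/q) ≠ 1 for each prime q | 124.
x^(62) mod f = 1
x^(4) mod f = 3x^2 + 4x + 4.
Since x^(62) = 1, the order of x divides 62 < 124; not primitive.

No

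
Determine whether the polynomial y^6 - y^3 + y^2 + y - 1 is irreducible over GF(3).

Write g(y) = y^6 - y^3 + y^2 + y - 1.
Check for roots in GF(3): g(0) = 2; g(1) = 1; g(2) = 1.
No roots, so no linear factors.
Monic irreducibles of degree 2 over GF(3): y^2 + 1, y^2 + y - 1, y^2 - y - 1.
None of them divide g (all give nonzero remainder).
Degree-3 irreducible divisors: test the 8 monic irreducibles of degree 3 over GF(3).
None of them divide g (all give nonzero remainder).
No irreducible factor of degree ≤ 3 exists, so g is irreducible over GF(3).

Yes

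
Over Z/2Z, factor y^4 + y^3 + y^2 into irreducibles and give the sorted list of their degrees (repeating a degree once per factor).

Write h(y) = y^4 + y^3 + y^2.
Roots in Z/2Z: h(0) = 0 → root; h(1) = 1.
Linear factors from roots: (y).
Complete factorization: h(y) = (y)^2·(y^2 + y + 1).
Factor degrees with multiplicity: 1 + 1 + 2 = 4.

1, 1, 2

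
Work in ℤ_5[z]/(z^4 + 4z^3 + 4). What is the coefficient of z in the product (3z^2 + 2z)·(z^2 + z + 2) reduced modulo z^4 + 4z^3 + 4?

4

Multiply in ℤ_5[z]: (3z^2 + 2z)·(z^2 + z + 2) = 3z^4 + 3z^2 + 4z.
Reduce using z^4 ≡ z^3 + 1 (mod z^4 + 4z^3 + 4).
Reduced: 3z^3 + 3z^2 + 4z + 3.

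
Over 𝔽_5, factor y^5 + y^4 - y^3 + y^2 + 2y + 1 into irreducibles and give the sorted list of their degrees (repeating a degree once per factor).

1, 1, 3

Write h(y) = y^5 + y^4 - y^3 + y^2 + 2y + 1.
Roots in 𝔽_5: h(0) = 1; h(1) = 0 → root; h(2) = 4; h(3) = 3; h(4) = 1.
Linear factors from roots: (y - 1).
Complete factorization: h(y) = (y - 1)^2·(y^3 - 2y^2 - y + 1).
Factor degrees with multiplicity: 1 + 1 + 3 = 5.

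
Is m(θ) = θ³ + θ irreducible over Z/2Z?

No

Check for roots in Z/2Z: m(0) = 0 → root; m(1) = 0 → root.
m(0) = 0, so (θ) divides m(θ); m is reducible.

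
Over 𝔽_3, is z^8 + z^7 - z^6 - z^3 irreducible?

Write h(z) = z^8 + z^7 - z^6 - z^3.
Check for roots in 𝔽_3: h(0) = 0 → root; h(1) = 0 → root; h(2) = 0 → root.
h(0) = 0, so (z) divides h(z); h is reducible.

No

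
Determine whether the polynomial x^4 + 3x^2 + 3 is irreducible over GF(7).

Write h(x) = x^4 + 3x^2 + 3.
Check for roots in GF(7): h(0) = 3; h(1) = 0 → root; h(2) = 3; h(3) = 6; h(4) = 6; h(5) = 3; h(6) = 0 → root.
h(1) = 0, so (x − 1) divides h(x); h is reducible.

No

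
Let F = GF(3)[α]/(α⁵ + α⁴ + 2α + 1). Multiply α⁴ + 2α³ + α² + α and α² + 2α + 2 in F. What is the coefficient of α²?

Multiply in GF(3)[α]: (α⁴ + 2α³ + α² + α)·(α² + 2α + 2) = α⁶ + α⁵ + α⁴ + α³ + α² + 2α.
Reduce using α⁵ ≡ 2α⁴ + α + 2 (mod α⁵ + α⁴ + 2α + 1).
Reduced: α⁴ + α³ + 2α² + α.

2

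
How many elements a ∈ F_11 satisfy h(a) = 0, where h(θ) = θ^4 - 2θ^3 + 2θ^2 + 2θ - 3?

Evaluate at each of the 11 elements of F_11:
h(0) = 8; h(1) = 0 → root; h(2) = 9; h(3) = 4; h(4) = 0 → root; h(5) = 3; h(6) = 10; h(7) = 9; h(8) = 1; h(9) = 0 → root; h(10) = 0 → root.
Roots: {1, 4, 9, 10}.

4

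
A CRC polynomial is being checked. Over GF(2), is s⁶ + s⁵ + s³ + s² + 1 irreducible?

Write f(s) = s⁶ + s⁵ + s³ + s² + 1.
Check for roots in GF(2): f(0) = 1; f(1) = 1.
No roots, so no linear factors.
Monic irreducibles of degree 2 over GF(2): s² + s + 1.
None of them divide f (all give nonzero remainder).
Monic irreducibles of degree 3 over GF(2): s³ + s + 1, s³ + s² + 1.
None of them divide f (all give nonzero remainder).
No irreducible factor of degree ≤ 3 exists, so f is irreducible over GF(2).

Yes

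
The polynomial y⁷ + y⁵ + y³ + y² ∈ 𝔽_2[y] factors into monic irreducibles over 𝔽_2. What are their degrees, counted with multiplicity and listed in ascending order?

1, 1, 1, 4

Write g(y) = y⁷ + y⁵ + y³ + y².
Roots in 𝔽_2: g(0) = 0 → root; g(1) = 0 → root.
Linear factors from roots: (y), (y + 1).
Complete factorization: g(y) = (y + 1)·(y)^2·(y⁴ + y³ + 1).
Factor degrees with multiplicity: 1 + 1 + 1 + 4 = 7.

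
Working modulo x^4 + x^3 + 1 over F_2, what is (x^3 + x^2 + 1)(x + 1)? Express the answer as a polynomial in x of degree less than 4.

Multiply in F_2[x]: (x^3 + x^2 + 1)·(x + 1) = x^4 + x^2 + x + 1.
Reduce using x^4 ≡ x^3 + 1 (mod x^4 + x^3 + 1).
Reduced: x^3 + x^2 + x.

x^3 + x^2 + x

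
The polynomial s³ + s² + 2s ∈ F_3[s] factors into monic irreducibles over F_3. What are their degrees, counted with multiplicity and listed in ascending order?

1, 2

Write h(s) = s³ + s² + 2s.
Roots in F_3: h(0) = 0 → root; h(1) = 1; h(2) = 1.
Linear factors from roots: (s).
Complete factorization: h(s) = (s)·(s² + s + 2).
Factor degrees with multiplicity: 1 + 2 = 3.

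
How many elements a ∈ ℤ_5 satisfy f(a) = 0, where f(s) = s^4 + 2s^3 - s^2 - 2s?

Evaluate at each of the 5 elements of ℤ_5:
f(0) = 0 → root; f(1) = 0 → root; f(2) = 4; f(3) = 0 → root; f(4) = 0 → root.
Roots: {0, 1, 3, 4}.

4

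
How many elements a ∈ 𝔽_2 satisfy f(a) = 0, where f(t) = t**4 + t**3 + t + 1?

Evaluate at each of the 2 elements of 𝔽_2:
f(0) = 1; f(1) = 0 → root.
Roots: {1}.

1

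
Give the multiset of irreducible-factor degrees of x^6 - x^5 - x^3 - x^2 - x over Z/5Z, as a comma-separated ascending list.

Write h(x) = x^6 - x^5 - x^3 - x^2 - x.
Roots in Z/5Z: h(0) = 0 → root; h(1) = 2; h(2) = 3; h(3) = 2; h(4) = 3.
Linear factors from roots: (x).
Complete factorization: h(x) = (x)·(x^2 - x + 2)·(x^3 - 2x + 2).
Factor degrees with multiplicity: 1 + 2 + 3 = 6.

1, 2, 3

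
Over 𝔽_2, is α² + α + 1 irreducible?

Yes

Write P(α) = α² + α + 1.
Check for roots in 𝔽_2: P(0) = 1; P(1) = 1.
No roots. A degree-2 polynomial over a field with no linear factor is irreducible.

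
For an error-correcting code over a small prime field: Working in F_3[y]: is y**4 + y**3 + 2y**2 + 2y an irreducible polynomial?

No

Write f(y) = y**4 + y**3 + 2y**2 + 2y.
Check for roots in F_3: f(0) = 0 → root; f(1) = 0 → root; f(2) = 0 → root.
f(0) = 0, so (y) divides f(y); f is reducible.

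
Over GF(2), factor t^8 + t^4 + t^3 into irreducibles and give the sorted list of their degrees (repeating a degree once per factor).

Write h(t) = t^8 + t^4 + t^3.
Roots in GF(2): h(0) = 0 → root; h(1) = 1.
Linear factors from roots: (t).
Complete factorization: h(t) = (t)^3·(t^2 + t + 1)·(t^3 + t^2 + 1).
Factor degrees with multiplicity: 1 + 1 + 1 + 2 + 3 = 8.

1, 1, 1, 2, 3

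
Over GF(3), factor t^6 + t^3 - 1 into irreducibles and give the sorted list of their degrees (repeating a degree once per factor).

Write h(t) = t^6 + t^3 - 1.
Roots in GF(3): h(0) = 2; h(1) = 1; h(2) = 2.
Complete factorization: h(t) = (t^2 + t - 1)^3.
Factor degrees with multiplicity: 2 + 2 + 2 = 6.

2, 2, 2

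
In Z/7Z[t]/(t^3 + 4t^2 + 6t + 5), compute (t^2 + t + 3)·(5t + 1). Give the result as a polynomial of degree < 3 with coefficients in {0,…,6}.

6

Multiply in Z/7Z[t]: (t^2 + t + 3)·(5t + 1) = 5t^3 + 6t^2 + 2t + 3.
Reduce using t^3 ≡ 3t^2 + t + 2 (mod t^3 + 4t^2 + 6t + 5).
Reduced: 6.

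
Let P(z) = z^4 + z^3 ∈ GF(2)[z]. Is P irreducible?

Check for roots in GF(2): P(0) = 0 → root; P(1) = 0 → root.
P(0) = 0, so (z) divides P(z); P is reducible.

No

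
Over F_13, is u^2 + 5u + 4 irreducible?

No

Write P(u) = u^2 + 5u + 4.
Check each element of F_13 for a root: P(0)=4, P(1)=10, P(2)=5, P(3)=2, P(4)=1, P(5)=2, P(6)=5, P(7)=10, P(8)=4, P(9)=0, P(10)=11, P(11)=11, P(12)=0.
P(9) = 0, so (u − 9) divides P(u); P is reducible.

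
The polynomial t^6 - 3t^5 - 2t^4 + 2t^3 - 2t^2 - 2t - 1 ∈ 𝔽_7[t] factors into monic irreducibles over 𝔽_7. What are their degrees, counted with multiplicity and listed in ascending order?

1, 1, 2, 2

Write h(t) = t^6 - 3t^5 - 2t^4 + 2t^3 - 2t^2 - 2t - 1.
Linear factors from roots: (t - 1), (t - 3).
Complete factorization: h(t) = (t - 3)·(t - 1)·(t^2 - 3t - 2)·(t^2 - 3t - 1).
Factor degrees with multiplicity: 1 + 1 + 2 + 2 = 6.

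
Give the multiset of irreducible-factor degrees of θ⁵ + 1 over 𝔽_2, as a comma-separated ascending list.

Write g(θ) = θ⁵ + 1.
Roots in 𝔽_2: g(0) = 1; g(1) = 0 → root.
Linear factors from roots: (θ + 1).
Complete factorization: g(θ) = (θ + 1)·(θ⁴ + θ³ + θ² + θ + 1).
Factor degrees with multiplicity: 1 + 4 = 5.

1, 4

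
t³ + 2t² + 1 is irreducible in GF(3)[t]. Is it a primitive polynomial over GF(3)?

Write f(t) = t³ + 2t² + 1.
|GF(3^3)^×| = 3^3 − 1 = 26. Prime factorization: 26 = 2·13.
f is primitive ⇔ t has order 26 in GF(3)[t]/(f), i.e. t^(26/q) ≠ 1 for each prime q | 26.
t^(13) mod f = 2.
t^(2) mod f = t².
None equal 1, so t has full order 26; f is primitive.

Yes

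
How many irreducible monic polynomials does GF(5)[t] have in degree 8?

48750

x^(5^8) − x is the product of all monic irreducibles of degree dividing 8; Möbius inversion gives N = (1/8) Σ μ(8/d)·5^d.
Divisors of 8: 1, 2, 4, 8; μ(8/d) for each: 0, 0, -1, 1.
Σ = − 5^4 + 5^8 = 390000.
N = 390000/8 = 48750.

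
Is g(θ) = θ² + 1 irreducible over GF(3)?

Check for roots in GF(3): g(0) = 1; g(1) = 2; g(2) = 2.
No roots. A degree-2 polynomial over a field with no linear factor is irreducible.

Yes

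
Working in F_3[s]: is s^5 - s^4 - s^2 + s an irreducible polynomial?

Write g(s) = s^5 - s^4 - s^2 + s.
Check for roots in F_3: g(0) = 0 → root; g(1) = 0 → root; g(2) = 2.
g(0) = 0, so (s) divides g(s); g is reducible.

No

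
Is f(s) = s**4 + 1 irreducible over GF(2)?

No

Check for roots in GF(2): f(0) = 1; f(1) = 0 → root.
f(1) = 0, so (s − 1) divides f(s); f is reducible.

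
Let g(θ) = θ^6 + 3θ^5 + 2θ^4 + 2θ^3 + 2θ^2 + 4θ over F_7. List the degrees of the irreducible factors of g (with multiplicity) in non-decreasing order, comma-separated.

1, 1, 1, 1, 2

Linear factors from roots: (θ), (θ + 6), (θ + 5).
Complete factorization: g(θ) = (θ)·(θ + 6)·(θ + 5)^2·(θ^2 + θ + 6).
Factor degrees with multiplicity: 1 + 1 + 1 + 1 + 2 = 6.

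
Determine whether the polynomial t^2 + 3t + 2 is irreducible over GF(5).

No

Write f(t) = t^2 + 3t + 2.
Check for roots in GF(5): f(0) = 2; f(1) = 1; f(2) = 2; f(3) = 0 → root; f(4) = 0 → root.
f(3) = 0, so (t − 3) divides f(t); f is reducible.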